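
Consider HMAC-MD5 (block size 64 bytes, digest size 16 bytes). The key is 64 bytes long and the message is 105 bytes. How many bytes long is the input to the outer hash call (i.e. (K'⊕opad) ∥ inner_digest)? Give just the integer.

80

Key is 64 ≤ 64 bytes, zero-padded: |K'| = 64.
Outer input = (K'⊕opad) ∥ H(inner) → 64 + 16 = 80 bytes.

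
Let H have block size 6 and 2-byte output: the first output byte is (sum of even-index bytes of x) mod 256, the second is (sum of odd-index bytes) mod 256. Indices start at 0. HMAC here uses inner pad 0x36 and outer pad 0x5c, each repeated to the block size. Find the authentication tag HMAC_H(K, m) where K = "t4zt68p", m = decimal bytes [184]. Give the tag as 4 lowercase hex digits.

46b6

Key "t4zt68p" = 74 34 7a 74 36 38 70 is 7 bytes > B = 6, so hash it first: H(key) = 94 e0, then zero-pad to 6 bytes: K' = 94 e0 00 00 00 00.
K' ⊕ ipad = a2 d6 36 36 36 36.  K' ⊕ opad = c8 bc 5c 5c 5c 5c.
Inner input = (K'⊕ipad) ∥ m = a2 d6 36 36 36 36 ∥ b8.
Inner hash: even-index sum = 454 mod 256 = 198; odd-index sum = 322 mod 256 = 66 → c6 42.
Outer input = (K'⊕opad) ∥ inner = c8 bc 5c 5c 5c 5c ∥ c6 42.
Outer hash (tag): even-index sum = 582 mod 256 = 70; odd-index sum = 438 mod 256 = 182 → 46 b6.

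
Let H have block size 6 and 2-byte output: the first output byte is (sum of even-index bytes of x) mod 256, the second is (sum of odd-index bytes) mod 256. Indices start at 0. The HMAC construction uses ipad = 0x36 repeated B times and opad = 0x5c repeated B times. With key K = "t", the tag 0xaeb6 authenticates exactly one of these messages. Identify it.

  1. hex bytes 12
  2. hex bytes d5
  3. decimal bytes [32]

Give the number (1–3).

3

Key "t" = 74 is 1 byte ≤ B = 6; zero-pad to 6 bytes: K' = 74 00 00 00 00 00.
K' ⊕ ipad = 42 36 36 36 36 36; K' ⊕ opad = 28 5c 5c 5c 5c 5c.
m1: inner = H(42 36 36 36 36 36 12) = c0 a2; tag = H(28 5c 5c 5c 5c 5c c0 a2) = a0b6
m2: inner = H(42 36 36 36 36 36 d5) = 83 a2; tag = H(28 5c 5c 5c 5c 5c 83 a2) = 63b6
m3: inner = H(42 36 36 36 36 36 20) = ce a2; tag = H(28 5c 5c 5c 5c 5c ce a2) = aeb6 ← matches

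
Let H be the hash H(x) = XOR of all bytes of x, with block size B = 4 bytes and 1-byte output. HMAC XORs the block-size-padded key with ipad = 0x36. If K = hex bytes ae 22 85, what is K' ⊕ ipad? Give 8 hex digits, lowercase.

9814b336

Key hex bytes ae 22 85 is 3 bytes ≤ B = 4; zero-pad to 4 bytes: K' = ae 22 85 00.
XOR each byte with 0x36: ae⊕36=98, 22⊕36=14, 85⊕36=b3, 00⊕36=36.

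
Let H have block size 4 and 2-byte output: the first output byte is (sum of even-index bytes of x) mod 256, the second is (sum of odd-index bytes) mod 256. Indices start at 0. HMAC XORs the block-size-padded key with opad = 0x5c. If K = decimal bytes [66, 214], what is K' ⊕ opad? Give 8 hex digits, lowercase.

1e8a5c5c

Key decimal bytes [66, 214] = 42 d6 is 2 bytes ≤ B = 4; zero-pad to 4 bytes: K' = 42 d6 00 00.
XOR each byte with 0x5c: 42⊕5c=1e, d6⊕5c=8a, 00⊕5c=5c, 00⊕5c=5c.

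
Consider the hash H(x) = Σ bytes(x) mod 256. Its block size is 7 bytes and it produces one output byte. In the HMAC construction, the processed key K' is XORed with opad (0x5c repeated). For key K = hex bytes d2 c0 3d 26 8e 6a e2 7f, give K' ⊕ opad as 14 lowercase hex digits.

Key hex bytes d2 c0 3d 26 8e 6a e2 7f is 8 bytes > B = 7, so hash it first: H(key) = 4e, then zero-pad to 7 bytes: K' = 4e 00 00 00 00 00 00.
XOR each byte with 0x5c: 4e⊕5c=12, 00⊕5c=5c, 00⊕5c=5c, 00⊕5c=5c, 00⊕5c=5c, 00⊕5c=5c, 00⊕5c=5c.

125c5c5c5c5c5c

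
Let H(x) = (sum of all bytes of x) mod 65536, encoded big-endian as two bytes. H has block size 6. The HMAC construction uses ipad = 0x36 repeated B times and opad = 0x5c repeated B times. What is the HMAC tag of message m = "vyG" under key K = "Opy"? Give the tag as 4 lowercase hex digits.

0260

Key "Opy" = 4f 70 79 is 3 bytes ≤ B = 6; zero-pad to 6 bytes: K' = 4f 70 79 00 00 00.
K' ⊕ ipad = 79 46 4f 36 36 36.  K' ⊕ opad = 13 2c 25 5c 5c 5c.
Inner input = (K'⊕ipad) ∥ m = 79 46 4f 36 36 36 ∥ 76 79 47.
Inner hash: sum = 121+70+79+54+54+54+118+121+71 = 742 → 02 e6.
Outer input = (K'⊕opad) ∥ inner = 13 2c 25 5c 5c 5c ∥ 02 e6.
Outer hash (tag): sum = 19+44+37+92+92+92+2+230 = 608 → 02 60.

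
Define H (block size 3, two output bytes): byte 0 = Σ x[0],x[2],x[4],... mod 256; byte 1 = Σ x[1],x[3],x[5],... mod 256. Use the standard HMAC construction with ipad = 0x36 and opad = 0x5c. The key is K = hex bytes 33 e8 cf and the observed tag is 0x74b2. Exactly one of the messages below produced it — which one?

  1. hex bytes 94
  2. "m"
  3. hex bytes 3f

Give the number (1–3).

1

Key hex bytes 33 e8 cf is exactly B = 3 bytes: K' = 33 e8 cf.
K' ⊕ ipad = 05 de f9; K' ⊕ opad = 6f b4 93.
m1: inner = H(05 de f9 94) = fe 72; tag = H(6f b4 93 fe 72) = 74b2 ← matches
m2: inner = H(05 de f9 6d) = fe 4b; tag = H(6f b4 93 fe 4b) = 4db2
m3: inner = H(05 de f9 3f) = fe 1d; tag = H(6f b4 93 fe 1d) = 1fb2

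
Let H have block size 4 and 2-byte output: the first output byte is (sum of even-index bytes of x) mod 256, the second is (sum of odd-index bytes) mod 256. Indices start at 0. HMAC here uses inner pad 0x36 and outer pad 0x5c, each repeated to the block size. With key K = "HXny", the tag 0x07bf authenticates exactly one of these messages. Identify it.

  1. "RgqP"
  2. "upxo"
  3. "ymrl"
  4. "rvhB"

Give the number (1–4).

Key "HXny" = 48 58 6e 79 is exactly B = 4 bytes: K' = 48 58 6e 79.
K' ⊕ ipad = 7e 6e 58 4f; K' ⊕ opad = 14 04 32 25.
m1: inner = H(7e 6e 58 4f 52 67 71 50) = 99 74; tag = H(14 04 32 25 99 74) = df9d
m2: inner = H(7e 6e 58 4f 75 70 78 6f) = c3 9c; tag = H(14 04 32 25 c3 9c) = 09c5
m3: inner = H(7e 6e 58 4f 79 6d 72 6c) = c1 96; tag = H(14 04 32 25 c1 96) = 07bf ← matches
m4: inner = H(7e 6e 58 4f 72 76 68 42) = b0 75; tag = H(14 04 32 25 b0 75) = f69e

3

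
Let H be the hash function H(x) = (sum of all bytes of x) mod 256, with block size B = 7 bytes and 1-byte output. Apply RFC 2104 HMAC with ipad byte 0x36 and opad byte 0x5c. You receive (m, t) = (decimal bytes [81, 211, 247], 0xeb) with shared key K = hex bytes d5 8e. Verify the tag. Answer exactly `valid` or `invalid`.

valid

Key hex bytes d5 8e is 2 bytes ≤ B = 7; zero-pad to 7 bytes: K' = d5 8e 00 00 00 00 00.
K' ⊕ ipad = e3 b8 36 36 36 36 36; K' ⊕ opad = 89 d2 5c 5c 5c 5c 5c.
Inner hash: sum = 227+184+54+54+54+54+54+81+211+247 = 1220; mod 256 = 196 → c4.
Outer hash (recomputed tag): sum = 137+210+92+92+92+92+92+196 = 1003; mod 256 = 235 → eb.
Recomputed tag = eb; claimed = eb → match.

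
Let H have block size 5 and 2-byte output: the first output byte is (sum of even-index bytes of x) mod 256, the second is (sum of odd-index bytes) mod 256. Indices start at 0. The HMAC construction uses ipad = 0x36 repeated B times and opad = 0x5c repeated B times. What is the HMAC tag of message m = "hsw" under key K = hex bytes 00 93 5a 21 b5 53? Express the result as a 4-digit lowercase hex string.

Key hex bytes 00 93 5a 21 b5 53 is 6 bytes > B = 5, so hash it first: H(key) = 0f 07, then zero-pad to 5 bytes: K' = 0f 07 00 00 00.
K' ⊕ ipad = 39 31 36 36 36.  K' ⊕ opad = 53 5b 5c 5c 5c.
Inner input = (K'⊕ipad) ∥ m = 39 31 36 36 36 ∥ 68 73 77.
Inner hash: even-index sum = 280 mod 256 = 24; odd-index sum = 326 mod 256 = 70 → 18 46.
Outer input = (K'⊕opad) ∥ inner = 53 5b 5c 5c 5c ∥ 18 46.
Outer hash (tag): even-index sum = 337 mod 256 = 81; odd-index sum = 207 mod 256 = 207 → 51 cf.

51cf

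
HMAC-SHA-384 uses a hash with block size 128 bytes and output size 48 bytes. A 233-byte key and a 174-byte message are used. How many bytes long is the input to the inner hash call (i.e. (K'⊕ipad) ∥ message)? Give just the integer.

302

Key is 233 > 128 bytes, so it is hashed to 48 bytes then zero-padded to 128: |K'| = 128.
Inner input = (K'⊕ipad) ∥ m → 128 + 174 = 302 bytes.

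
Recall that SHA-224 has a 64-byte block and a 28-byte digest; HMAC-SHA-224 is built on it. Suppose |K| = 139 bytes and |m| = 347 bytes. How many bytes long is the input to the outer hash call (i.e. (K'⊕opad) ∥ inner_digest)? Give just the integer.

92

Key is 139 > 64 bytes, so it is hashed to 28 bytes then zero-padded to 64: |K'| = 64.
Outer input = (K'⊕opad) ∥ H(inner) → 64 + 28 = 92 bytes.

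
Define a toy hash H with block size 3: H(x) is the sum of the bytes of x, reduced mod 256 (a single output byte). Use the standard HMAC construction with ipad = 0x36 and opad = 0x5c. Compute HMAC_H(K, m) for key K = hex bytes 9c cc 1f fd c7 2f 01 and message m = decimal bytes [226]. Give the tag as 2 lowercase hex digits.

Key hex bytes 9c cc 1f fd c7 2f 01 is 7 bytes > B = 3, so hash it first: H(key) = 7b, then zero-pad to 3 bytes: K' = 7b 00 00.
K' ⊕ ipad = 4d 36 36.  K' ⊕ opad = 27 5c 5c.
Inner input = (K'⊕ipad) ∥ m = 4d 36 36 ∥ e2.
Inner hash: sum = 77+54+54+226 = 411; mod 256 = 155 → 9b.
Outer input = (K'⊕opad) ∥ inner = 27 5c 5c ∥ 9b.
Outer hash (tag): sum = 39+92+92+155 = 378; mod 256 = 122 → 7a.

7a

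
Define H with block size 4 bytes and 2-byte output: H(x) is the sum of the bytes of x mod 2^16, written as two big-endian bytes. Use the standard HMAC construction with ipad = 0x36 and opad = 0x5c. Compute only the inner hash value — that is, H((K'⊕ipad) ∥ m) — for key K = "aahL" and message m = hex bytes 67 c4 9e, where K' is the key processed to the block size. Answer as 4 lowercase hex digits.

Key "aahL" = 61 61 68 4c is exactly B = 4 bytes: K' = 61 61 68 4c.
K' ⊕ ipad = 57 57 5e 7a.
Inner input = 57 57 5e 7a ∥ 67 c4 9e.
Inner hash: sum = 87+87+94+122+103+196+158 = 847 → 03 4f.

034f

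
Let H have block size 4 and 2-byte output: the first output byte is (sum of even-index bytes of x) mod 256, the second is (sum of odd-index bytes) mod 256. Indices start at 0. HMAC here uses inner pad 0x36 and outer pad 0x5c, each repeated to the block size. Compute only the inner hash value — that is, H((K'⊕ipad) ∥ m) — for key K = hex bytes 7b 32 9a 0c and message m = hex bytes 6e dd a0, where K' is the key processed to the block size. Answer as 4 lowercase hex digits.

071b

Key hex bytes 7b 32 9a 0c is exactly B = 4 bytes: K' = 7b 32 9a 0c.
K' ⊕ ipad = 4d 04 ac 3a.
Inner input = 4d 04 ac 3a ∥ 6e dd a0.
Inner hash: even-index sum = 519 mod 256 = 7; odd-index sum = 283 mod 256 = 27 → 07 1b.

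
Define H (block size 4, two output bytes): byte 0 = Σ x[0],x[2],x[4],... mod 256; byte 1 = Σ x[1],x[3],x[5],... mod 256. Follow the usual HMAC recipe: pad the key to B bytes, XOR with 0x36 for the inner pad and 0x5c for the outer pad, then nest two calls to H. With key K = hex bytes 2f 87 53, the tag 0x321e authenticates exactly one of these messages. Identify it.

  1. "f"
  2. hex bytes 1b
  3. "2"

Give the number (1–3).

3

Key hex bytes 2f 87 53 is 3 bytes ≤ B = 4; zero-pad to 4 bytes: K' = 2f 87 53 00.
K' ⊕ ipad = 19 b1 65 36; K' ⊕ opad = 73 db 0f 5c.
m1: inner = H(19 b1 65 36 66) = e4 e7; tag = H(73 db 0f 5c e4 e7) = 661e
m2: inner = H(19 b1 65 36 1b) = 99 e7; tag = H(73 db 0f 5c 99 e7) = 1b1e
m3: inner = H(19 b1 65 36 32) = b0 e7; tag = H(73 db 0f 5c b0 e7) = 321e ← matches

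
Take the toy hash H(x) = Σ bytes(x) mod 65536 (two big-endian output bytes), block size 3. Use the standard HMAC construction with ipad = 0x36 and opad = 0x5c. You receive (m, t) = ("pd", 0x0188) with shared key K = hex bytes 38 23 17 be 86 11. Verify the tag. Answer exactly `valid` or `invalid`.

valid

Key hex bytes 38 23 17 be 86 11 is 6 bytes > B = 3, so hash it first: H(key) = 01 c7, then zero-pad to 3 bytes: K' = 01 c7 00.
K' ⊕ ipad = 37 f1 36; K' ⊕ opad = 5d 9b 5c.
Inner hash: sum = 55+241+54+112+100 = 562 → 02 32.
Outer hash (recomputed tag): sum = 93+155+92+2+50 = 392 → 01 88.
Recomputed tag = 0188; claimed = 0188 → match.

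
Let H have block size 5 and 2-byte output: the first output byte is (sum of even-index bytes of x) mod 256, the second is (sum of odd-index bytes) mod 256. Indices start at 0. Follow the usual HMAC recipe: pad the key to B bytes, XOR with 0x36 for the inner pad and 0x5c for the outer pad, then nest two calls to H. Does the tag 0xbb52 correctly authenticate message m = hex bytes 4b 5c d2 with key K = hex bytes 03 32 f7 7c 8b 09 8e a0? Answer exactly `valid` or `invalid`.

Key hex bytes 03 32 f7 7c 8b 09 8e a0 is 8 bytes > B = 5, so hash it first: H(key) = 13 57, then zero-pad to 5 bytes: K' = 13 57 00 00 00.
K' ⊕ ipad = 25 61 36 36 36; K' ⊕ opad = 4f 0b 5c 5c 5c.
Inner hash: even-index sum = 237 mod 256 = 237; odd-index sum = 436 mod 256 = 180 → ed b4.
Outer hash (recomputed tag): even-index sum = 443 mod 256 = 187; odd-index sum = 340 mod 256 = 84 → bb 54.
Recomputed tag = bb54; claimed = bb52 → mismatch.

invalid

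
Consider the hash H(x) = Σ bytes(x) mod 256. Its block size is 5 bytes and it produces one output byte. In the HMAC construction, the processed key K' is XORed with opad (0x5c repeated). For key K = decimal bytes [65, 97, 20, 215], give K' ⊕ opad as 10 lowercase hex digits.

1d3d488b5c

Key decimal bytes [65, 97, 20, 215] = 41 61 14 d7 is 4 bytes ≤ B = 5; zero-pad to 5 bytes: K' = 41 61 14 d7 00.
XOR each byte with 0x5c: 41⊕5c=1d, 61⊕5c=3d, 14⊕5c=48, d7⊕5c=8b, 00⊕5c=5c.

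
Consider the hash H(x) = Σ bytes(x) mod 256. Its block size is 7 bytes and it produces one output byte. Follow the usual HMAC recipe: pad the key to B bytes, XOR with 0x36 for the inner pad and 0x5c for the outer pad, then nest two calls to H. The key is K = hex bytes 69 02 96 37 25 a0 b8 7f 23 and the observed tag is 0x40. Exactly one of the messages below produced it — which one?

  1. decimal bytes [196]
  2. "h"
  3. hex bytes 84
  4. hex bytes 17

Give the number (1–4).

Key hex bytes 69 02 96 37 25 a0 b8 7f 23 is 9 bytes > B = 7, so hash it first: H(key) = 57, then zero-pad to 7 bytes: K' = 57 00 00 00 00 00 00.
K' ⊕ ipad = 61 36 36 36 36 36 36; K' ⊕ opad = 0b 5c 5c 5c 5c 5c 5c.
m1: inner = H(61 36 36 36 36 36 36 c4) = 69; tag = H(0b 5c 5c 5c 5c 5c 5c 69) = 9c
m2: inner = H(61 36 36 36 36 36 36 68) = 0d; tag = H(0b 5c 5c 5c 5c 5c 5c 0d) = 40 ← matches
m3: inner = H(61 36 36 36 36 36 36 84) = 29; tag = H(0b 5c 5c 5c 5c 5c 5c 29) = 5c
m4: inner = H(61 36 36 36 36 36 36 17) = bc; tag = H(0b 5c 5c 5c 5c 5c 5c bc) = ef

2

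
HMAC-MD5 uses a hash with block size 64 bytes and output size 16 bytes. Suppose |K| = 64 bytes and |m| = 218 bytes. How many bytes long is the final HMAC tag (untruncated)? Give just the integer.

The tag is one MD5 digest: 16 bytes.

16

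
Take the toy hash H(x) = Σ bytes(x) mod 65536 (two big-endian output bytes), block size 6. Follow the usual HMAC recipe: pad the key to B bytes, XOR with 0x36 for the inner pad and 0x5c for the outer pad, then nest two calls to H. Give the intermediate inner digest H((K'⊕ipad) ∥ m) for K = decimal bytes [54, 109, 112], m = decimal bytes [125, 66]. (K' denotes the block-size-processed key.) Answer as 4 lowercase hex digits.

0202

Key decimal bytes [54, 109, 112] = 36 6d 70 is 3 bytes ≤ B = 6; zero-pad to 6 bytes: K' = 36 6d 70 00 00 00.
K' ⊕ ipad = 00 5b 46 36 36 36.
Inner input = 00 5b 46 36 36 36 ∥ 7d 42.
Inner hash: sum = 0+91+70+54+54+54+125+66 = 514 → 02 02.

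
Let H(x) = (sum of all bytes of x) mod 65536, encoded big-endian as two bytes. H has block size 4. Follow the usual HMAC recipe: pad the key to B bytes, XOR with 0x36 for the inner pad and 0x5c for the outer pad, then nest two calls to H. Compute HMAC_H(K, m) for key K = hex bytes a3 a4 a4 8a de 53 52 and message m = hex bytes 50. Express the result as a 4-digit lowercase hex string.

Key hex bytes a3 a4 a4 8a de 53 52 is 7 bytes > B = 4, so hash it first: H(key) = 03 f8, then zero-pad to 4 bytes: K' = 03 f8 00 00.
K' ⊕ ipad = 35 ce 36 36.  K' ⊕ opad = 5f a4 5c 5c.
Inner input = (K'⊕ipad) ∥ m = 35 ce 36 36 ∥ 50.
Inner hash: sum = 53+206+54+54+80 = 447 → 01 bf.
Outer input = (K'⊕opad) ∥ inner = 5f a4 5c 5c ∥ 01 bf.
Outer hash (tag): sum = 95+164+92+92+1+191 = 635 → 02 7b.

027b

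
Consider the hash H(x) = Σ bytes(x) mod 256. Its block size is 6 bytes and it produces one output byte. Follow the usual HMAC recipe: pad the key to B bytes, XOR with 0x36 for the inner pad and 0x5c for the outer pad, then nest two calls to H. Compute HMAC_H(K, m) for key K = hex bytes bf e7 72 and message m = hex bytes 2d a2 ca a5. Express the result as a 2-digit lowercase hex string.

5e

Key hex bytes bf e7 72 is 3 bytes ≤ B = 6; zero-pad to 6 bytes: K' = bf e7 72 00 00 00.
K' ⊕ ipad = 89 d1 44 36 36 36.  K' ⊕ opad = e3 bb 2e 5c 5c 5c.
Inner input = (K'⊕ipad) ∥ m = 89 d1 44 36 36 36 ∥ 2d a2 ca a5.
Inner hash: sum = 137+209+68+54+54+54+45+162+202+165 = 1150; mod 256 = 126 → 7e.
Outer input = (K'⊕opad) ∥ inner = e3 bb 2e 5c 5c 5c ∥ 7e.
Outer hash (tag): sum = 227+187+46+92+92+92+126 = 862; mod 256 = 94 → 5e.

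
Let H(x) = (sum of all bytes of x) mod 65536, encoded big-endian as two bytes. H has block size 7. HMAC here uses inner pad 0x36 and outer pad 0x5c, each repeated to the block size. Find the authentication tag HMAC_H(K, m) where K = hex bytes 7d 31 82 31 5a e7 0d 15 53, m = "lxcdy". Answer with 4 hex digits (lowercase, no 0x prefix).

0301

Key hex bytes 7d 31 82 31 5a e7 0d 15 53 is 9 bytes > B = 7, so hash it first: H(key) = 03 17, then zero-pad to 7 bytes: K' = 03 17 00 00 00 00 00.
K' ⊕ ipad = 35 21 36 36 36 36 36.  K' ⊕ opad = 5f 4b 5c 5c 5c 5c 5c.
Inner input = (K'⊕ipad) ∥ m = 35 21 36 36 36 36 36 ∥ 6c 78 63 64 79.
Inner hash: sum = 53+33+54+54+54+54+54+108+120+99+100+121 = 904 → 03 88.
Outer input = (K'⊕opad) ∥ inner = 5f 4b 5c 5c 5c 5c 5c ∥ 03 88.
Outer hash (tag): sum = 95+75+92+92+92+92+92+3+136 = 769 → 03 01.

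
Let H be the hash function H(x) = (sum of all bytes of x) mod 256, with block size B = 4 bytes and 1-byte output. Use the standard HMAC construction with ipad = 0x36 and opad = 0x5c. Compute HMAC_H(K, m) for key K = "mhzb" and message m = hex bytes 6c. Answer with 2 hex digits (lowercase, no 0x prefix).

Key "mhzb" = 6d 68 7a 62 is exactly B = 4 bytes: K' = 6d 68 7a 62.
K' ⊕ ipad = 5b 5e 4c 54.  K' ⊕ opad = 31 34 26 3e.
Inner input = (K'⊕ipad) ∥ m = 5b 5e 4c 54 ∥ 6c.
Inner hash: sum = 91+94+76+84+108 = 453; mod 256 = 197 → c5.
Outer input = (K'⊕opad) ∥ inner = 31 34 26 3e ∥ c5.
Outer hash (tag): sum = 49+52+38+62+197 = 398; mod 256 = 142 → 8e.

8e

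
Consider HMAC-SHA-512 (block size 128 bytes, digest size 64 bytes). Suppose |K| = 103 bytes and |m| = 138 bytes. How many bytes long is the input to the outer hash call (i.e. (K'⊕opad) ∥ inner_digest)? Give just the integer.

192

Key is 103 ≤ 128 bytes, zero-padded: |K'| = 128.
Outer input = (K'⊕opad) ∥ H(inner) → 128 + 64 = 192 bytes.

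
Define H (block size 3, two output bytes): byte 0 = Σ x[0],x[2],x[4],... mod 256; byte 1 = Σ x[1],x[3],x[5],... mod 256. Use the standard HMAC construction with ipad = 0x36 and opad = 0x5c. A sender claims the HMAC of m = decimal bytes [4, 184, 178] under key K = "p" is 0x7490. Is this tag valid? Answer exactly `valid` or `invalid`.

valid

Key "p" = 70 is 1 byte ≤ B = 3; zero-pad to 3 bytes: K' = 70 00 00.
K' ⊕ ipad = 46 36 36; K' ⊕ opad = 2c 5c 5c.
Inner hash: even-index sum = 308 mod 256 = 52; odd-index sum = 236 mod 256 = 236 → 34 ec.
Outer hash (recomputed tag): even-index sum = 372 mod 256 = 116; odd-index sum = 144 mod 256 = 144 → 74 90.
Recomputed tag = 7490; claimed = 7490 → match.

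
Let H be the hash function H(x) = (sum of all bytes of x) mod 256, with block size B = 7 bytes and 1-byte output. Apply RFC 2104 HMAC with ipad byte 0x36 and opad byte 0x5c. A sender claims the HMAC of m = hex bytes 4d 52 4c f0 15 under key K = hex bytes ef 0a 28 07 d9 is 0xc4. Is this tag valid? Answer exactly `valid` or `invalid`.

Key hex bytes ef 0a 28 07 d9 is 5 bytes ≤ B = 7; zero-pad to 7 bytes: K' = ef 0a 28 07 d9 00 00.
K' ⊕ ipad = d9 3c 1e 31 ef 36 36; K' ⊕ opad = b3 56 74 5b 85 5c 5c.
Inner hash: sum = 217+60+30+49+239+54+54+77+82+76+240+21 = 1199; mod 256 = 175 → af.
Outer hash (recomputed tag): sum = 179+86+116+91+133+92+92+175 = 964; mod 256 = 196 → c4.
Recomputed tag = c4; claimed = c4 → match.

valid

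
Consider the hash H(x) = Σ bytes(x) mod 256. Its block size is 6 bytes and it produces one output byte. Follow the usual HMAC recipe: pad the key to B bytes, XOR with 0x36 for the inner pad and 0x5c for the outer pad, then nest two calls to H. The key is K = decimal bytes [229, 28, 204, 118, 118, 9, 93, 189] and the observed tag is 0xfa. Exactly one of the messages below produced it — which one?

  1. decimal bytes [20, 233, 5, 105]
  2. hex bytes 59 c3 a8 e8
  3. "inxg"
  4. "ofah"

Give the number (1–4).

Key decimal bytes [229, 28, 204, 118, 118, 9, 93, 189] = e5 1c cc 76 76 09 5d bd is 8 bytes > B = 6, so hash it first: H(key) = dc, then zero-pad to 6 bytes: K' = dc 00 00 00 00 00.
K' ⊕ ipad = ea 36 36 36 36 36; K' ⊕ opad = 80 5c 5c 5c 5c 5c.
m1: inner = H(ea 36 36 36 36 36 14 e9 05 69) = 63; tag = H(80 5c 5c 5c 5c 5c 63) = af
m2: inner = H(ea 36 36 36 36 36 59 c3 a8 e8) = a4; tag = H(80 5c 5c 5c 5c 5c a4) = f0
m3: inner = H(ea 36 36 36 36 36 69 6e 78 67) = ae; tag = H(80 5c 5c 5c 5c 5c ae) = fa ← matches
m4: inner = H(ea 36 36 36 36 36 6f 66 61 68) = 96; tag = H(80 5c 5c 5c 5c 5c 96) = e2

3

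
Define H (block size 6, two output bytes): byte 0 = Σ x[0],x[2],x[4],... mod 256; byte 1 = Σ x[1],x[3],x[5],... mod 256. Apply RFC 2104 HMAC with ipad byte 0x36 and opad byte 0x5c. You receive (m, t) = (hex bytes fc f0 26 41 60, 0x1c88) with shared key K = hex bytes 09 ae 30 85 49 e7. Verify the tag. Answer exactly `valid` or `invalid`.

invalid

Key hex bytes 09 ae 30 85 49 e7 is exactly B = 6 bytes: K' = 09 ae 30 85 49 e7.
K' ⊕ ipad = 3f 98 06 b3 7f d1; K' ⊕ opad = 55 f2 6c d9 15 bb.
Inner hash: even-index sum = 582 mod 256 = 70; odd-index sum = 845 mod 256 = 77 → 46 4d.
Outer hash (recomputed tag): even-index sum = 284 mod 256 = 28; odd-index sum = 723 mod 256 = 211 → 1c d3.
Recomputed tag = 1cd3; claimed = 1c88 → mismatch.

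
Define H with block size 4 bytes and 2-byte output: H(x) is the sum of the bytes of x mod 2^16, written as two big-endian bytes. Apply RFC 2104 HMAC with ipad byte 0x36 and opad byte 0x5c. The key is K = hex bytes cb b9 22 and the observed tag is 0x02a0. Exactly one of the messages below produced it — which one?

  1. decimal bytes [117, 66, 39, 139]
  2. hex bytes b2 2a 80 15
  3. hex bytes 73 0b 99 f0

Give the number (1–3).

2

Key hex bytes cb b9 22 is 3 bytes ≤ B = 4; zero-pad to 4 bytes: K' = cb b9 22 00.
K' ⊕ ipad = fd 8f 14 36; K' ⊕ opad = 97 e5 7e 5c.
m1: inner = H(fd 8f 14 36 75 42 27 8b) = 03 3f; tag = H(97 e5 7e 5c 03 3f) = 0298
m2: inner = H(fd 8f 14 36 b2 2a 80 15) = 03 47; tag = H(97 e5 7e 5c 03 47) = 02a0 ← matches
m3: inner = H(fd 8f 14 36 73 0b 99 f0) = 03 dd; tag = H(97 e5 7e 5c 03 dd) = 0336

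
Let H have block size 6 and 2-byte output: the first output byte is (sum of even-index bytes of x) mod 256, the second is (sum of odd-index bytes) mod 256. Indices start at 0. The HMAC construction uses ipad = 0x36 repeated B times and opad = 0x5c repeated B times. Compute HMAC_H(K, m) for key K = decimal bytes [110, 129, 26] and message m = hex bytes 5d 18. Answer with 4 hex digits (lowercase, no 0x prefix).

ebd0

Key decimal bytes [110, 129, 26] = 6e 81 1a is 3 bytes ≤ B = 6; zero-pad to 6 bytes: K' = 6e 81 1a 00 00 00.
K' ⊕ ipad = 58 b7 2c 36 36 36.  K' ⊕ opad = 32 dd 46 5c 5c 5c.
Inner input = (K'⊕ipad) ∥ m = 58 b7 2c 36 36 36 ∥ 5d 18.
Inner hash: even-index sum = 279 mod 256 = 23; odd-index sum = 315 mod 256 = 59 → 17 3b.
Outer input = (K'⊕opad) ∥ inner = 32 dd 46 5c 5c 5c ∥ 17 3b.
Outer hash (tag): even-index sum = 235 mod 256 = 235; odd-index sum = 464 mod 256 = 208 → eb d0.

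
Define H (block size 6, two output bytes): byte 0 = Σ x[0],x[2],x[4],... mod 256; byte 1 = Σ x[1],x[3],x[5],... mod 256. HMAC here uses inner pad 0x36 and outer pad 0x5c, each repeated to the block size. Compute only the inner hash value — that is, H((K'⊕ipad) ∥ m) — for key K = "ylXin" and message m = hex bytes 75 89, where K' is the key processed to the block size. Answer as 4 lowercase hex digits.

Key "ylXin" = 79 6c 58 69 6e is 5 bytes ≤ B = 6; zero-pad to 6 bytes: K' = 79 6c 58 69 6e 00.
K' ⊕ ipad = 4f 5a 6e 5f 58 36.
Inner input = 4f 5a 6e 5f 58 36 ∥ 75 89.
Inner hash: even-index sum = 394 mod 256 = 138; odd-index sum = 376 mod 256 = 120 → 8a 78.

8a78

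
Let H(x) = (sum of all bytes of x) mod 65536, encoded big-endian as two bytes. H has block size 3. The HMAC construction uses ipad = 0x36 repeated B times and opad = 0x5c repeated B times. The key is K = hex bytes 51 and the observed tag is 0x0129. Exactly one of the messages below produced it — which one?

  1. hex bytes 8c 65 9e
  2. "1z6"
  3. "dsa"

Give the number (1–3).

Key hex bytes 51 is 1 byte ≤ B = 3; zero-pad to 3 bytes: K' = 51 00 00.
K' ⊕ ipad = 67 36 36; K' ⊕ opad = 0d 5c 5c.
m1: inner = H(67 36 36 8c 65 9e) = 02 62; tag = H(0d 5c 5c 02 62) = 0129 ← matches
m2: inner = H(67 36 36 31 7a 36) = 01 b4; tag = H(0d 5c 5c 01 b4) = 017a
m3: inner = H(67 36 36 64 73 61) = 02 0b; tag = H(0d 5c 5c 02 0b) = 00d2

1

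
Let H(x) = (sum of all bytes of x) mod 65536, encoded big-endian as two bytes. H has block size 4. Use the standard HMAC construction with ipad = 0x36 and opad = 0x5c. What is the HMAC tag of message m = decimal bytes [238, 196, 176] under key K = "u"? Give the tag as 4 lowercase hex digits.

0187

Key "u" = 75 is 1 byte ≤ B = 4; zero-pad to 4 bytes: K' = 75 00 00 00.
K' ⊕ ipad = 43 36 36 36.  K' ⊕ opad = 29 5c 5c 5c.
Inner input = (K'⊕ipad) ∥ m = 43 36 36 36 ∥ ee c4 b0.
Inner hash: sum = 67+54+54+54+238+196+176 = 839 → 03 47.
Outer input = (K'⊕opad) ∥ inner = 29 5c 5c 5c ∥ 03 47.
Outer hash (tag): sum = 41+92+92+92+3+71 = 391 → 01 87.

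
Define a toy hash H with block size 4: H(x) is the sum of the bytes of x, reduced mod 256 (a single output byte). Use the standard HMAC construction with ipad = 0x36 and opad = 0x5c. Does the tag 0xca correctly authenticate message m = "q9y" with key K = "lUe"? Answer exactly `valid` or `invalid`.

invalid

Key "lUe" = 6c 55 65 is 3 bytes ≤ B = 4; zero-pad to 4 bytes: K' = 6c 55 65 00.
K' ⊕ ipad = 5a 63 53 36; K' ⊕ opad = 30 09 39 5c.
Inner hash: sum = 90+99+83+54+113+57+121 = 617; mod 256 = 105 → 69.
Outer hash (recomputed tag): sum = 48+9+57+92+105 = 311; mod 256 = 55 → 37.
Recomputed tag = 37; claimed = ca → mismatch.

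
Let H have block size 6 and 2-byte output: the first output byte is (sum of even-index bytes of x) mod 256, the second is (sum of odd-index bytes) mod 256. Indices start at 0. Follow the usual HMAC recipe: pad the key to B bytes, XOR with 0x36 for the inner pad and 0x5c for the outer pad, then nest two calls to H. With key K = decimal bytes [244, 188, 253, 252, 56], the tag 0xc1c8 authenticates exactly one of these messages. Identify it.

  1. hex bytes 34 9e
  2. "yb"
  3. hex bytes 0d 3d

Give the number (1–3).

2

Key decimal bytes [244, 188, 253, 252, 56] = f4 bc fd fc 38 is 5 bytes ≤ B = 6; zero-pad to 6 bytes: K' = f4 bc fd fc 38 00.
K' ⊕ ipad = c2 8a cb ca 0e 36; K' ⊕ opad = a8 e0 a1 a0 64 5c.
m1: inner = H(c2 8a cb ca 0e 36 34 9e) = cf 28; tag = H(a8 e0 a1 a0 64 5c cf 28) = 7c04
m2: inner = H(c2 8a cb ca 0e 36 79 62) = 14 ec; tag = H(a8 e0 a1 a0 64 5c 14 ec) = c1c8 ← matches
m3: inner = H(c2 8a cb ca 0e 36 0d 3d) = a8 c7; tag = H(a8 e0 a1 a0 64 5c a8 c7) = 55a3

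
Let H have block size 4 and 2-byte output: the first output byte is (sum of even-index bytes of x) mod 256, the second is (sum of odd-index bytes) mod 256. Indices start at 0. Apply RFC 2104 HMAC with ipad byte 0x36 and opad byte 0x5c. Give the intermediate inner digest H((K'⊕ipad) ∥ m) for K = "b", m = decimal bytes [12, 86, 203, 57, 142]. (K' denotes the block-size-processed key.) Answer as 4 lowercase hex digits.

Key "b" = 62 is 1 byte ≤ B = 4; zero-pad to 4 bytes: K' = 62 00 00 00.
K' ⊕ ipad = 54 36 36 36.
Inner input = 54 36 36 36 ∥ 0c 56 cb 39 8e.
Inner hash: even-index sum = 495 mod 256 = 239; odd-index sum = 251 mod 256 = 251 → ef fb.

effb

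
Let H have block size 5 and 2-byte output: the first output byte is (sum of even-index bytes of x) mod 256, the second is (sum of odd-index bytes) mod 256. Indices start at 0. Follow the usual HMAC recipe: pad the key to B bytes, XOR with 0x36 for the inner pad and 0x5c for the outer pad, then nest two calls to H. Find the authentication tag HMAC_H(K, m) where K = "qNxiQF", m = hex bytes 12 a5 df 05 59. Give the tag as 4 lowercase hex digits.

Key "qNxiQF" = 71 4e 78 69 51 46 is 6 bytes > B = 5, so hash it first: H(key) = 3a fd, then zero-pad to 5 bytes: K' = 3a fd 00 00 00.
K' ⊕ ipad = 0c cb 36 36 36.  K' ⊕ opad = 66 a1 5c 5c 5c.
Inner input = (K'⊕ipad) ∥ m = 0c cb 36 36 36 ∥ 12 a5 df 05 59.
Inner hash: even-index sum = 290 mod 256 = 34; odd-index sum = 587 mod 256 = 75 → 22 4b.
Outer input = (K'⊕opad) ∥ inner = 66 a1 5c 5c 5c ∥ 22 4b.
Outer hash (tag): even-index sum = 361 mod 256 = 105; odd-index sum = 287 mod 256 = 31 → 69 1f.

691f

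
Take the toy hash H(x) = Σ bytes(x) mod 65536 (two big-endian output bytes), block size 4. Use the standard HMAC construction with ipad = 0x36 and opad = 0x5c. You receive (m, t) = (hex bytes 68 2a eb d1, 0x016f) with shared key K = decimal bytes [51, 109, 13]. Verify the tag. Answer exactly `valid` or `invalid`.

valid

Key decimal bytes [51, 109, 13] = 33 6d 0d is 3 bytes ≤ B = 4; zero-pad to 4 bytes: K' = 33 6d 0d 00.
K' ⊕ ipad = 05 5b 3b 36; K' ⊕ opad = 6f 31 51 5c.
Inner hash: sum = 5+91+59+54+104+42+235+209 = 799 → 03 1f.
Outer hash (recomputed tag): sum = 111+49+81+92+3+31 = 367 → 01 6f.
Recomputed tag = 016f; claimed = 016f → match.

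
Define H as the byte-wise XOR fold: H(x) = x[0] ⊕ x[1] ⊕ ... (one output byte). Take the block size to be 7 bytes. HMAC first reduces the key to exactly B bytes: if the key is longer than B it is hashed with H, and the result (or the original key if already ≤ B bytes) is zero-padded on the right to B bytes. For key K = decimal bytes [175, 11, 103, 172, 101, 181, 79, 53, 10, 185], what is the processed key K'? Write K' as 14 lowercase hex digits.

76000000000000

|K| = 10 > B = 7, so first hash the key.
H(K): XOR af⊕0b⊕67⊕ac⊕65⊕b5⊕4f⊕35⊕0a⊕b9 = 76.
Zero-pad H(K) = 76 to 7 bytes: K' = 76 00 00 00 00 00 00.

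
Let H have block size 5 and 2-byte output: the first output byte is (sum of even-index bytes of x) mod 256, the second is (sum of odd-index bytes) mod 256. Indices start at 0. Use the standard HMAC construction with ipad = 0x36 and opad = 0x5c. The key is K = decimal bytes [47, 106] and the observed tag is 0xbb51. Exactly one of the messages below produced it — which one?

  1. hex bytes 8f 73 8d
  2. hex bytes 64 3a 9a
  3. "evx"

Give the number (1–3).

2

Key decimal bytes [47, 106] = 2f 6a is 2 bytes ≤ B = 5; zero-pad to 5 bytes: K' = 2f 6a 00 00 00.
K' ⊕ ipad = 19 5c 36 36 36; K' ⊕ opad = 73 36 5c 5c 5c.
m1: inner = H(19 5c 36 36 36 8f 73 8d) = f8 ae; tag = H(73 36 5c 5c 5c f8 ae) = d98a
m2: inner = H(19 5c 36 36 36 64 3a 9a) = bf 90; tag = H(73 36 5c 5c 5c bf 90) = bb51 ← matches
m3: inner = H(19 5c 36 36 36 65 76 78) = fb 6f; tag = H(73 36 5c 5c 5c fb 6f) = 9a8d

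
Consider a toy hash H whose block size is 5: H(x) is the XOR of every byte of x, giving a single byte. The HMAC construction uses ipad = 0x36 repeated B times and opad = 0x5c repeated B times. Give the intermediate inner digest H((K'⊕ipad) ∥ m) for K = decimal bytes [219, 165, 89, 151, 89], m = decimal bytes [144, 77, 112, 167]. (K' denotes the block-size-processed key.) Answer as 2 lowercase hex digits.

Key decimal bytes [219, 165, 89, 151, 89] = db a5 59 97 59 is exactly B = 5 bytes: K' = db a5 59 97 59.
K' ⊕ ipad = ed 93 6f a1 6f.
Inner input = ed 93 6f a1 6f ∥ 90 4d 70 a7.
Inner hash: XOR ed⊕93⊕6f⊕a1⊕6f⊕90⊕4d⊕70⊕a7 = d5.

d5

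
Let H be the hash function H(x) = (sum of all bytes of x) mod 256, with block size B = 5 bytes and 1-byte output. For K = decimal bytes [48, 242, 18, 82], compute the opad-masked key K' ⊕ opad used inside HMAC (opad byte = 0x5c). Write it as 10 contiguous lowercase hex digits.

Key decimal bytes [48, 242, 18, 82] = 30 f2 12 52 is 4 bytes ≤ B = 5; zero-pad to 5 bytes: K' = 30 f2 12 52 00.
XOR each byte with 0x5c: 30⊕5c=6c, f2⊕5c=ae, 12⊕5c=4e, 52⊕5c=0e, 00⊕5c=5c.

6cae4e0e5c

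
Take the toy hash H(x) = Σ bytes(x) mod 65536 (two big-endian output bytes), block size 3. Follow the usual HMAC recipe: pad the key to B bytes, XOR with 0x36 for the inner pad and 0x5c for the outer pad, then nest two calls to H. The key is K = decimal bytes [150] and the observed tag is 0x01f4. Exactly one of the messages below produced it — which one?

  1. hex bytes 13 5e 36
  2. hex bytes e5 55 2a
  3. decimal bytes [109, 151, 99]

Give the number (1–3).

2

Key decimal bytes [150] = 96 is 1 byte ≤ B = 3; zero-pad to 3 bytes: K' = 96 00 00.
K' ⊕ ipad = a0 36 36; K' ⊕ opad = ca 5c 5c.
m1: inner = H(a0 36 36 13 5e 36) = 01 b3; tag = H(ca 5c 5c 01 b3) = 0236
m2: inner = H(a0 36 36 e5 55 2a) = 02 70; tag = H(ca 5c 5c 02 70) = 01f4 ← matches
m3: inner = H(a0 36 36 6d 97 63) = 02 73; tag = H(ca 5c 5c 02 73) = 01f7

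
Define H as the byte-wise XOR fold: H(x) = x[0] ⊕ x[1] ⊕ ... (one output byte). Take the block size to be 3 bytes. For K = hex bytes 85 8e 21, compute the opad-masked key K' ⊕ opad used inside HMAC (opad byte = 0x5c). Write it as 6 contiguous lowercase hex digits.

Key hex bytes 85 8e 21 is exactly B = 3 bytes: K' = 85 8e 21.
XOR each byte with 0x5c: 85⊕5c=d9, 8e⊕5c=d2, 21⊕5c=7d.

d9d27d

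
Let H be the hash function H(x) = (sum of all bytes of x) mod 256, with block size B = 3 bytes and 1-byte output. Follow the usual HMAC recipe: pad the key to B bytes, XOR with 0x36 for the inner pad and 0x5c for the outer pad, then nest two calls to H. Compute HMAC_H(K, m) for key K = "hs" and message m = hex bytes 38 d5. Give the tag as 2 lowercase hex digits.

a5

Key "hs" = 68 73 is 2 bytes ≤ B = 3; zero-pad to 3 bytes: K' = 68 73 00.
K' ⊕ ipad = 5e 45 36.  K' ⊕ opad = 34 2f 5c.
Inner input = (K'⊕ipad) ∥ m = 5e 45 36 ∥ 38 d5.
Inner hash: sum = 94+69+54+56+213 = 486; mod 256 = 230 → e6.
Outer input = (K'⊕opad) ∥ inner = 34 2f 5c ∥ e6.
Outer hash (tag): sum = 52+47+92+230 = 421; mod 256 = 165 → a5.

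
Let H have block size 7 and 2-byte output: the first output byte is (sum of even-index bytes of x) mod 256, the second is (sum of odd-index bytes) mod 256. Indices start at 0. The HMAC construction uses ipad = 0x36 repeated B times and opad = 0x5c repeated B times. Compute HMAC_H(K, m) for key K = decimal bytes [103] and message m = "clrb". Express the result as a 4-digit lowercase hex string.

c6d5

Key decimal bytes [103] = 67 is 1 byte ≤ B = 7; zero-pad to 7 bytes: K' = 67 00 00 00 00 00 00.
K' ⊕ ipad = 51 36 36 36 36 36 36.  K' ⊕ opad = 3b 5c 5c 5c 5c 5c 5c.
Inner input = (K'⊕ipad) ∥ m = 51 36 36 36 36 36 36 ∥ 63 6c 72 62.
Inner hash: even-index sum = 449 mod 256 = 193; odd-index sum = 375 mod 256 = 119 → c1 77.
Outer input = (K'⊕opad) ∥ inner = 3b 5c 5c 5c 5c 5c 5c ∥ c1 77.
Outer hash (tag): even-index sum = 454 mod 256 = 198; odd-index sum = 469 mod 256 = 213 → c6 d5.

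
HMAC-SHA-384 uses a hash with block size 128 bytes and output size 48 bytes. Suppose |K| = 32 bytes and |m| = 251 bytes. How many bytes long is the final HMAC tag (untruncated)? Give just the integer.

48

The tag is one SHA-384 digest: 48 bytes.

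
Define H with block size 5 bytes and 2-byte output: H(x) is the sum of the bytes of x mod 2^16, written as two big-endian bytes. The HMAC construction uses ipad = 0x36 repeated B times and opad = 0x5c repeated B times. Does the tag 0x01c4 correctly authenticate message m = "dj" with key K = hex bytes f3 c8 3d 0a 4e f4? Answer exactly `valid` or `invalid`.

invalid

Key hex bytes f3 c8 3d 0a 4e f4 is 6 bytes > B = 5, so hash it first: H(key) = 03 44, then zero-pad to 5 bytes: K' = 03 44 00 00 00.
K' ⊕ ipad = 35 72 36 36 36; K' ⊕ opad = 5f 18 5c 5c 5c.
Inner hash: sum = 53+114+54+54+54+100+106 = 535 → 02 17.
Outer hash (recomputed tag): sum = 95+24+92+92+92+2+23 = 420 → 01 a4.
Recomputed tag = 01a4; claimed = 01c4 → mismatch.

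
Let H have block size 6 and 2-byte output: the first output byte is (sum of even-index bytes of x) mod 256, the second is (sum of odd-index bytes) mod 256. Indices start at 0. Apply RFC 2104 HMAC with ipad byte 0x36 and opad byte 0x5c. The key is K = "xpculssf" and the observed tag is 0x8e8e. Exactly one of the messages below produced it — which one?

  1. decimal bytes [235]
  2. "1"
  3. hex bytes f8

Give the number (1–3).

3

Key "xpculssf" = 78 70 63 75 6c 73 73 66 is 8 bytes > B = 6, so hash it first: H(key) = ba be, then zero-pad to 6 bytes: K' = ba be 00 00 00 00.
K' ⊕ ipad = 8c 88 36 36 36 36; K' ⊕ opad = e6 e2 5c 5c 5c 5c.
m1: inner = H(8c 88 36 36 36 36 eb) = e3 f4; tag = H(e6 e2 5c 5c 5c 5c e3 f4) = 818e
m2: inner = H(8c 88 36 36 36 36 31) = 29 f4; tag = H(e6 e2 5c 5c 5c 5c 29 f4) = c78e
m3: inner = H(8c 88 36 36 36 36 f8) = f0 f4; tag = H(e6 e2 5c 5c 5c 5c f0 f4) = 8e8e ← matches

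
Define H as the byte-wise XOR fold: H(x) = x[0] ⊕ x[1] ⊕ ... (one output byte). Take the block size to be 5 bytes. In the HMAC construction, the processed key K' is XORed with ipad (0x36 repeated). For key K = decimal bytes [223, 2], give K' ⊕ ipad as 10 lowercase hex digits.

e934363636

Key decimal bytes [223, 2] = df 02 is 2 bytes ≤ B = 5; zero-pad to 5 bytes: K' = df 02 00 00 00.
XOR each byte with 0x36: df⊕36=e9, 02⊕36=34, 00⊕36=36, 00⊕36=36, 00⊕36=36.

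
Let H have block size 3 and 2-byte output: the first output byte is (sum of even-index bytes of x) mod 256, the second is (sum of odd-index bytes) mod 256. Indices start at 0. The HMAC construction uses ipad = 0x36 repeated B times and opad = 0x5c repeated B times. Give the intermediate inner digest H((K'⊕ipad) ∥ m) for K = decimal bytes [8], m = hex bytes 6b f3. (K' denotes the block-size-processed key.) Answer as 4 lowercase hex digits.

Key decimal bytes [8] = 08 is 1 byte ≤ B = 3; zero-pad to 3 bytes: K' = 08 00 00.
K' ⊕ ipad = 3e 36 36.
Inner input = 3e 36 36 ∥ 6b f3.
Inner hash: even-index sum = 359 mod 256 = 103; odd-index sum = 161 mod 256 = 161 → 67 a1.

67a1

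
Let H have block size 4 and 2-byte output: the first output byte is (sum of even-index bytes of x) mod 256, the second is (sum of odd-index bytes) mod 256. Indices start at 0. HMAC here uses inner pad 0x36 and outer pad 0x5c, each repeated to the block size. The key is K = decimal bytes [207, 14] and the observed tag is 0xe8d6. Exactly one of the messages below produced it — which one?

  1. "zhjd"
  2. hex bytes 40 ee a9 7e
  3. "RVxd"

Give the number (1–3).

3

Key decimal bytes [207, 14] = cf 0e is 2 bytes ≤ B = 4; zero-pad to 4 bytes: K' = cf 0e 00 00.
K' ⊕ ipad = f9 38 36 36; K' ⊕ opad = 93 52 5c 5c.
m1: inner = H(f9 38 36 36 7a 68 6a 64) = 13 3a; tag = H(93 52 5c 5c 13 3a) = 02e8
m2: inner = H(f9 38 36 36 40 ee a9 7e) = 18 da; tag = H(93 52 5c 5c 18 da) = 0788
m3: inner = H(f9 38 36 36 52 56 78 64) = f9 28; tag = H(93 52 5c 5c f9 28) = e8d6 ← matches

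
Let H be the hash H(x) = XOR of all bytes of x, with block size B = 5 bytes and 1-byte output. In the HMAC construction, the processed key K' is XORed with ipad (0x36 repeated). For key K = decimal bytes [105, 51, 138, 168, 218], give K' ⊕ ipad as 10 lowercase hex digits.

5f05bc9eec

Key decimal bytes [105, 51, 138, 168, 218] = 69 33 8a a8 da is exactly B = 5 bytes: K' = 69 33 8a a8 da.
XOR each byte with 0x36: 69⊕36=5f, 33⊕36=05, 8a⊕36=bc, a8⊕36=9e, da⊕36=ec.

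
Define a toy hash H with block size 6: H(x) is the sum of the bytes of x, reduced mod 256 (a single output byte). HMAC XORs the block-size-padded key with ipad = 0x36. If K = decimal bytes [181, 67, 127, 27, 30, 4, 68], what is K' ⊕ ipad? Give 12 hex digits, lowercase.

Key decimal bytes [181, 67, 127, 27, 30, 4, 68] = b5 43 7f 1b 1e 04 44 is 7 bytes > B = 6, so hash it first: H(key) = f8, then zero-pad to 6 bytes: K' = f8 00 00 00 00 00.
XOR each byte with 0x36: f8⊕36=ce, 00⊕36=36, 00⊕36=36, 00⊕36=36, 00⊕36=36, 00⊕36=36.

ce3636363636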